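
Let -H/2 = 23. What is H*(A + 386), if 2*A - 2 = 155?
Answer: -21367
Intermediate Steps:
A = 157/2 (A = 1 + (½)*155 = 1 + 155/2 = 157/2 ≈ 78.500)
H = -46 (H = -2*23 = -46)
H*(A + 386) = -46*(157/2 + 386) = -46*929/2 = -21367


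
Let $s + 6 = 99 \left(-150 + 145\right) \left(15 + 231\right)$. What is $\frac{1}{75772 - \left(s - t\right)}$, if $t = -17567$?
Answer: $\frac{1}{179981} \approx 5.5561 \cdot 10^{-6}$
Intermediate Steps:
$s = -121776$ ($s = -6 + 99 \left(-150 + 145\right) \left(15 + 231\right) = -6 + 99 \left(\left(-5\right) 246\right) = -6 + 99 \left(-1230\right) = -6 - 121770 = -121776$)
$\frac{1}{75772 - \left(s - t\right)} = \frac{1}{75772 - -104209} = \frac{1}{75772 + \left(-17567 + 121776\right)} = \frac{1}{75772 + 104209} = \frac{1}{179981}$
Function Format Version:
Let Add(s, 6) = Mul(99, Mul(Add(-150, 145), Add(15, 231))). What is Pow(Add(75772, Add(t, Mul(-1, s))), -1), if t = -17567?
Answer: Rational(1, 179981) ≈ 5.5561e-6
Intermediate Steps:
s = -121776 (s = Add(-6, Mul(99, Mul(Add(-150, 145), Add(15, 231)))) = Add(-6, Mul(99, Mul(-5, 246))) = Add(-6, Mul(99, -1230)) = Add(-6, -121770) = -121776)
Pow(Add(75772, Add(t, Mul(-1, s))), -1) = Pow(Add(75772, Add(-17567, Mul(-1, -121776))), -1) = Pow(Add(75772, Add(-17567, 121776)), -1) = Pow(Add(75772, 104209), -1) = Pow(179981, -1) = Rational(1, 179981)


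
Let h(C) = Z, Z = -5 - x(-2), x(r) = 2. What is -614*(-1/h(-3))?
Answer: -614/7 ≈ -87.714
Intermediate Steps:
Z = -7 (Z = -5 - 1*2 = -5 - 2 = -7)
h(C) = -7
-614*(-1/h(-3)) = -614/(-1*1*(-7)) = -614/((-1*(-7))) = -614/7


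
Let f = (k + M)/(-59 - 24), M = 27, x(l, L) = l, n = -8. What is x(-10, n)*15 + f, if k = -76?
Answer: -12401/83 ≈ -149.41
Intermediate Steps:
f = 49/83 (f = (-76 + 27)/(-59 - 24) = -49/(-83) = -49*(-1/83) = 49/83 ≈ 0.59036)
x(-10, n)*15 + f = -10*15 + 49/83 = -150 + 49/83 = -12401/83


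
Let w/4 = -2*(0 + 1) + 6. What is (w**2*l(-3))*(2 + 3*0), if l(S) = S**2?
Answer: 4608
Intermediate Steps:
w = 16 (w = 4*(-2*(0 + 1) + 6) = 4*(-2*1 + 6) = 4*(-2 + 6) = 4*4 = 16)
(w**2*l(-3))*(2 + 3*0) = (16**2*(-3)**2)*(2 + 3*0) = (256*9)*(2 + 0) = 2304*2 = 4608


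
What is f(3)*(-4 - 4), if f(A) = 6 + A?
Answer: -72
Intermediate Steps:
f(3)*(-4 - 4) = (6 + 3)*(-4 - 4) = 9*(-8) = -72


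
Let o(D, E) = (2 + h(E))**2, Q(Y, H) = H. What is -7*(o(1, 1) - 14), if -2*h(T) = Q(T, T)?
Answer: 329/4 ≈ 82.250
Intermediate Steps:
h(T) = -T/2
o(D, E) = (2 - E/2)**2
-7*(o(1, 1) - 14) = -7*((-4 + 1)**2/4 - 14) = -7*((1/4)*(-3)**2 - 14) = -7*((1/4)*9 - 14) = -7*(9/4 - 14) = -7*(-47/4) = 329/4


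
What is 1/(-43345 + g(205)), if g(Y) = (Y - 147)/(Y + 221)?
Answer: -213/9232456 ≈ -2.3071e-5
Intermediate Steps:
g(Y) = (-147 + Y)/(221 + Y)
1/(-43345 + g(205)) = 1/(-43345 + (-147 + 205)/(221 + 205)) = 1/(-43345 + 58/426) = 1/(-43345 + (1/426)*58) = 1/(-43345 + 29/213) = 1/(-9232456/213) = -213/9232456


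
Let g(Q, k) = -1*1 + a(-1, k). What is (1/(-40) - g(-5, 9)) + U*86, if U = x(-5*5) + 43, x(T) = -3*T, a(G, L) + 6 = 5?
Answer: 405999/40 ≈ 10150.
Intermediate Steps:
a(G, L) = -1 (a(G, L) = -6 + 5 = -1)
g(Q, k) = -2 (g(Q, k) = -1*1 - 1 = -1 - 1 = -2)
U = 118 (U = -(-15)*5 + 43 = -3*(-25) + 43 = 75 + 43 = 118)
(1/(-40) - g(-5, 9)) + U*86 = (1/(-40) - 1*(-2)) + 118*86 = (-1/40 + 2) + 10148 = 79/40 + 10148 = 405999/40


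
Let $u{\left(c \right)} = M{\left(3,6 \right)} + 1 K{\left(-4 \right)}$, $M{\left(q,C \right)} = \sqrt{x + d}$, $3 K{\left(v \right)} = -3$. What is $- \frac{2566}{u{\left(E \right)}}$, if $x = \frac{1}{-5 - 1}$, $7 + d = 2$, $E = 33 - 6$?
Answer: $\frac{15396}{37} + \frac{2566 i \sqrt{186}}{37} \approx 416.11 + 945.83 i$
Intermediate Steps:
$K{\left(v \right)} = -1$ ($K{\left(v \right)} = \frac{1}{3} \left(-3\right) = -1$)
$E = 27$ ($E = 33 - 6 = 27$)
$d = -5$ ($d = -7 + 2 = -5$)
$x = - \frac{1}{6}$ ($x = \frac{1}{-6} = - \frac{1}{6} \approx -0.16667$)
$M{\left(q,C \right)} = \frac{i \sqrt{186}}{6}$ ($M{\left(q,C \right)} = \sqrt{- \frac{1}{6} - 5} = \sqrt{- \frac{31}{6}} = \frac{i \sqrt{186}}{6}$)
$u{\left(c \right)} = -1 + \frac{i \sqrt{186}}{6}$ ($u{\left(c \right)} = \frac{i \sqrt{186}}{6} + 1 \left(-1\right) = \frac{i \sqrt{186}}{6} - 1 = -1 + \frac{i \sqrt{186}}{6}$)
$- \frac{2566}{u{\left(E \right)}} = - \frac{2566}{-1 + \frac{i \sqrt{186}}{6}}$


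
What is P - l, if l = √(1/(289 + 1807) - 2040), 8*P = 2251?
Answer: 2251/8 - I*√560134909/524 ≈ 281.38 - 45.166*I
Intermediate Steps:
P = 2251/8 (P = (⅛)*2251 = 2251/8 ≈ 281.38)
l = I*√560134909/524 (l = √(1/2096 - 2040) = √(-4275839/2096) = I*√560134909/524 ≈ 45.166*I)
P - l = 2251/8 - I*√560134909/524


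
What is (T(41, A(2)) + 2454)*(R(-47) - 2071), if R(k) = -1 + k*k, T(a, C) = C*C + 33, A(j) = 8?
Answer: 349487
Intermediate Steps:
T(a, C) = 33 + C**2 (T(a, C) = C**2 + 33 = 33 + C**2)
R(k) = -1 + k**2
(T(41, A(2)) + 2454)*(R(-47) - 2071) = ((33 + 8**2) + 2454)*((-1 + (-47)**2) - 2071) = ((33 + 64) + 2454)*((-1 + 2209) - 2071) = (97 + 2454)*(2208 - 2071) = 2551*137 = 349487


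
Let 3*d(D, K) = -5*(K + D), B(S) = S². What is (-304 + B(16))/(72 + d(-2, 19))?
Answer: -144/131 ≈ -1.0992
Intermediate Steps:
d(D, K) = -5*D/3 - 5*K/3 (d(D, K) = (-5*(K + D))/3 = (-5*(D + K))/3 = (-5*D - 5*K)/3 = -5*D/3 - 5*K/3)
(-304 + B(16))/(72 + d(-2, 19)) = (-304 + 16²)/(72 + (-5/3*(-2) - 5/3*19)) = (-304 + 256)/(72 + (10/3 - 95/3)) = -48/(72 - 85/3) = -48/131/3 = -48*3/131 = -144/131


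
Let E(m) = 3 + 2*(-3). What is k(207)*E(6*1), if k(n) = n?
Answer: -621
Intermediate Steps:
E(m) = -3 (E(m) = 3 - 6 = -3)
k(207)*E(6*1) = 207*(-3) = -621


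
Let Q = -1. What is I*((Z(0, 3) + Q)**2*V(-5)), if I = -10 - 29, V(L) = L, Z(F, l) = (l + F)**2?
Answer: 12480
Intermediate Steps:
Z(F, l) = (F + l)**2
I = -39
I*((Z(0, 3) + Q)**2*V(-5)) = -39*((0 + 3)**2 - 1)**2*(-5) = -39*(3**2 - 1)**2*(-5) = -39*(9 - 1)**2*(-5) = -39*8**2*(-5) = -2496*(-5) = -39*(-320) = 12480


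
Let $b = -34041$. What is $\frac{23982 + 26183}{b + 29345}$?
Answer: $- \frac{50165}{4696} \approx -10.682$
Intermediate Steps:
$\frac{23982 + 26183}{b + 29345} = \frac{23982 + 26183}{-34041 + 29345} = \frac{50165}{-4696} = 50165 \left(- \frac{1}{4696}\right) = - \frac{50165}{4696}$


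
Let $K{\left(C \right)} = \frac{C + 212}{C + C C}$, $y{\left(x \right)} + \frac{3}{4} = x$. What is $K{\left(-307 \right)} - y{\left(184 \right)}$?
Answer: $- \frac{34429933}{187884} \approx -183.25$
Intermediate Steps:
$y{\left(x \right)} = - \frac{3}{4} + x$
$K{\left(C \right)} = \frac{212 + C}{C + C^{2}}$
$K{\left(-307 \right)} - y{\left(184 \right)} = \frac{212 - 307}{\left(-307\right) \left(1 - 307\right)} - \left(- \frac{3}{4} + 184\right) = \left(- \frac{1}{307}\right) \frac{1}{-306} \left(-95\right) - \frac{733}{4} = \left(- \frac{1}{307}\right) \left(- \frac{1}{306}\right) \left(-95\right) - \frac{733}{4} = - \frac{95}{93942} - \frac{733}{4} = - \frac{34429933}{187884}$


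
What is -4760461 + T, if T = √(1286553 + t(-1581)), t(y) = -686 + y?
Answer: -4760461 + √1284286 ≈ -4.7593e+6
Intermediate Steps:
T = √1284286 (T = √(1286553 + (-686 - 1581)) = √(1286553 - 2267) = √1284286 ≈ 1133.3)
-4760461 + T = -4760461 + √1284286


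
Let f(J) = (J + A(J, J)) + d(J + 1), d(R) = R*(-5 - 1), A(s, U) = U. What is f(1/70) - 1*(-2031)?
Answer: 70873/35 ≈ 2024.9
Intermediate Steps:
d(R) = -6*R (d(R) = R*(-6) = -6*R)
f(J) = -6 - 4*J (f(J) = (J + J) - 6*(J + 1) = 2*J - 6*(1 + J) = 2*J + (-6 - 6*J) = -6 - 4*J)
f(1/70) - 1*(-2031) = (-6 - 4/70) - 1*(-2031) = (-6 - 4*1/70) + 2031 = (-6 - 2/35) + 2031 = -212/35 + 2031 = 70873/35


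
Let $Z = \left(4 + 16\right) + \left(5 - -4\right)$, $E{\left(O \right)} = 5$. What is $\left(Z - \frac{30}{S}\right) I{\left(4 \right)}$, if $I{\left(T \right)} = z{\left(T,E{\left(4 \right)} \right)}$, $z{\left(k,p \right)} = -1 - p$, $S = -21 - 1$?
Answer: $- \frac{2004}{11} \approx -182.18$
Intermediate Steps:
$S = -22$
$I{\left(T \right)} = -6$ ($I{\left(T \right)} = -1 - 5 = -6$)
$Z = 29$ ($Z = 20 + \left(5 + 4\right) = 20 + 9 = 29$)
$\left(Z - \frac{30}{S}\right) I{\left(4 \right)} = \left(29 - \frac{30}{-22}\right) \left(-6\right) = \left(29 - - \frac{15}{11}\right) \left(-6\right) = \left(29 + \frac{15}{11}\right) \left(-6\right) = \frac{334}{11} \left(-6\right) = - \frac{2004}{11}$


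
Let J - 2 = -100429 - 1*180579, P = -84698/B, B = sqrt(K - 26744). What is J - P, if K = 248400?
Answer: -281006 + 42349*sqrt(55414)/55414 ≈ -2.8083e+5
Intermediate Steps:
B = 2*sqrt(55414) (B = sqrt(248400 - 26744) = sqrt(221656) = 2*sqrt(55414) ≈ 470.80)
P = -42349*sqrt(55414)/55414 (P = -84698*sqrt(55414)/110828 = -42349*sqrt(55414)/55414 ≈ -179.90)
J = -281006 (J = 2 + (-100429 - 1*180579) = 2 + (-100429 - 180579) = 2 - 281008 = -281006)
J - P = -281006 - (-42349)*sqrt(55414)/55414 = -281006 + 42349*sqrt(55414)/55414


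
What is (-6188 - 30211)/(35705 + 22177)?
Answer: -1103/1754 ≈ -0.62885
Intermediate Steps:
(-6188 - 30211)/(35705 + 22177) = -36399/57882 = -36399*1/57882 = -1103/1754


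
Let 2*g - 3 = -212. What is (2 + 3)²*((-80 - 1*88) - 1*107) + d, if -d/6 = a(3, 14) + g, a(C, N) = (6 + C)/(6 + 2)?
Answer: -25019/4 ≈ -6254.8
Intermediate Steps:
g = -209/2 (g = 3/2 + (½)*(-212) = 3/2 - 106 = -209/2 ≈ -104.50)
a(C, N) = ¾ + C/8 (a(C, N) = (6 + C)/8 = (6 + C)*(⅛) = ¾ + C/8)
d = 2481/4 (d = -6*((¾ + (⅛)*3) - 209/2) = -6*((¾ + 3/8) - 209/2) = -6*(9/8 - 209/2) = -6*(-827/8) = 2481/4 ≈ 620.25)
(2 + 3)²*((-80 - 1*88) - 1*107) + d = (2 + 3)²*((-80 - 1*88) - 1*107) + 2481/4 = 5²*((-80 - 88) - 107) + 2481/4 = 25*(-168 - 107) + 2481/4 = 25*(-275) + 2481/4 = -6875 + 2481/4 = -25019/4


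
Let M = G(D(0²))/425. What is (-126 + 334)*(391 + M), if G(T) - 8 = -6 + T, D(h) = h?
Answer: 34564816/425 ≈ 81329.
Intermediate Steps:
G(T) = 2 + T (G(T) = 8 + (-6 + T) = 2 + T)
M = 2/425 (M = (2 + 0²)/425 = (2 + 0)*(1/425) = 2*(1/425) = 2/425 ≈ 0.0047059)
(-126 + 334)*(391 + M) = (-126 + 334)*(391 + 2/425) = 208*(166177/425) = 34564816/425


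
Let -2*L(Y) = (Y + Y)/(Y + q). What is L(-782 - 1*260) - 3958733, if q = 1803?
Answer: -3012594771/761 ≈ -3.9587e+6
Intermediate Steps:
L(Y) = -Y/(1803 + Y) (L(Y) = -(Y + Y)/(2*(Y + 1803)) = -2*Y/(2*(1803 + Y)) = -Y/(1803 + Y))
L(-782 - 1*260) - 3958733 = -(-782 - 1*260)/(1803 + (-782 - 1*260)) - 3958733 = -(-782 - 260)/(1803 + (-782 - 260)) - 3958733 = -1*(-1042)/(1803 - 1042) - 3958733 = -1*(-1042)/761 - 3958733 = -1*(-1042)*1/761 - 3958733 = 1042/761 - 3958733 = -3012594771/761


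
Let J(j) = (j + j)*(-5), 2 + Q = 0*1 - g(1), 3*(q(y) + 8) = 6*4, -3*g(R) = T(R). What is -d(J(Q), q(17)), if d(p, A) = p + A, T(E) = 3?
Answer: -10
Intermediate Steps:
g(R) = -1 (g(R) = -1/3*3 = -1)
q(y) = 0 (q(y) = -8 + (6*4)/3 = -8 + (1/3)*24 = -8 + 8 = 0)
Q = -1 (Q = -2 + (0*1 - 1*(-1)) = -2 + (0 + 1) = -2 + 1 = -1)
J(j) = -10*j (J(j) = (2*j)*(-5) = -10*j)
d(p, A) = A + p
-d(J(Q), q(17)) = -(0 - 10*(-1)) = -(0 + 10) = -1*10 = -10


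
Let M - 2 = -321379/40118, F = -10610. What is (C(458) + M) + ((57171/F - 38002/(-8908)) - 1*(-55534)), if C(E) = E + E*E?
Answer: 125955257644164067/473963479730 ≈ 2.6575e+5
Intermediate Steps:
M = -241143/40118 (M = 2 - 321379/40118 = -241143/40118 ≈ -6.0108)
C(E) = E + E**2
(C(458) + M) + ((57171/F - 38002/(-8908)) - 1*(-55534)) = (458*(1 + 458) - 241143/40118) + ((57171/(-10610) - 38002/(-8908)) - 1*(-55534)) = (458*459 - 241143/40118) + ((57171*(-1/10610) - 38002*(-1/8908)) + 55534) = (210222 - 241143/40118) + ((-57171/10610 + 19001/4454) + 55534) = 8433445053/40118 + (-13259756/11814235 + 55534) = 8433445053/40118 + 656078466734/11814235 = 125955257644164067/473963479730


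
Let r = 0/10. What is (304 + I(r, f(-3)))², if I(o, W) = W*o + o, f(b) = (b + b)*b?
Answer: 92416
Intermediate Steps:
f(b) = 2*b² (f(b) = (2*b)*b = 2*b²)
r = 0 (r = 0*(⅒) = 0)
I(o, W) = o + W*o
(304 + I(r, f(-3)))² = (304 + 0*(1 + 2*(-3)²))² = (304 + 0*(1 + 2*9))² = (304 + 0*(1 + 18))² = (304 + 0*19)² = (304 + 0)² = 304² = 92416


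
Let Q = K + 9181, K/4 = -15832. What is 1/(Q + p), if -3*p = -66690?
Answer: -1/31917 ≈ -3.1331e-5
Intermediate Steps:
p = 22230 (p = -⅓*(-66690) = 22230)
K = -63328 (K = 4*(-15832) = -63328)
Q = -54147 (Q = -63328 + 9181 = -54147)
1/(Q + p) = 1/(-54147 + 22230) = 1/(-31917) = -1/31917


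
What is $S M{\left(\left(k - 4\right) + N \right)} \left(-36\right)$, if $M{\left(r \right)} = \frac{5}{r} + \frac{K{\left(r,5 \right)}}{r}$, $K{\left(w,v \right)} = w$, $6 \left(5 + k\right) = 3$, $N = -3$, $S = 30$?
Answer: $- \frac{14040}{23} \approx -610.43$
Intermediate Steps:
$k = - \frac{9}{2}$ ($k = -5 + \frac{1}{6} \cdot 3 = -5 + \frac{1}{2} = - \frac{9}{2} \approx -4.5$)
$M{\left(r \right)} = 1 + \frac{5}{r}$ ($M{\left(r \right)} = \frac{5}{r} + \frac{r}{r} = \frac{5}{r} + 1 = 1 + \frac{5}{r}$)
$S M{\left(\left(k - 4\right) + N \right)} \left(-36\right) = 30 \frac{5 - \frac{23}{2}}{\left(- \frac{9}{2} - 4\right) - 3} \left(-36\right) = 30 \frac{5 - \frac{23}{2}}{- \frac{17}{2} - 3} \left(-36\right) = 30 \frac{5 - \frac{23}{2}}{- \frac{23}{2}} \left(-36\right) = 30 \left(\left(- \frac{2}{23}\right) \left(- \frac{13}{2}\right)\right) \left(-36\right) = 30 \cdot \frac{13}{23} \left(-36\right) = \frac{390}{23} \left(-36\right) = - \frac{14040}{23}$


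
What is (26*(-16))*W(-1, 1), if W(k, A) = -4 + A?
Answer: 1248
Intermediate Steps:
(26*(-16))*W(-1, 1) = (26*(-16))*(-4 + 1) = -416*(-3) = 1248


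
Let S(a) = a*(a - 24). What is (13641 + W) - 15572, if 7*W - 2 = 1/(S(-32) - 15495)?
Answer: -26456578/13703 ≈ -1930.7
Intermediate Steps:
S(a) = a*(-24 + a)
W = 3915/13703 (W = 2/7 + 1/(7*(-32*(-24 - 32) - 15495)) = 2/7 + 1/(7*(-32*(-56) - 15495)) = 2/7 + 1/(7*(1792 - 15495)) = 2/7 + (⅐)/(-13703) = 2/7 + (⅐)*(-1/13703) = 2/7 - 1/95921 = 3915/13703 ≈ 0.28570)
(13641 + W) - 15572 = (13641 + 3915/13703) - 15572 = 186926538/13703 - 15572 = -26456578/13703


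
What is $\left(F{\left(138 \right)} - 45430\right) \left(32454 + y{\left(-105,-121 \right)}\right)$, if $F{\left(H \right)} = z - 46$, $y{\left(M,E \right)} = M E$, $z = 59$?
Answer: $-2050986303$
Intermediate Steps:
$y{\left(M,E \right)} = E M$
$F{\left(H \right)} = 13$ ($F{\left(H \right)} = 59 - 46 = 13$)
$\left(F{\left(138 \right)} - 45430\right) \left(32454 + y{\left(-105,-121 \right)}\right) = \left(13 - 45430\right) \left(32454 - -12705\right) = - 45417 \left(32454 + 12705\right) = \left(-45417\right) 45159 = -2050986303$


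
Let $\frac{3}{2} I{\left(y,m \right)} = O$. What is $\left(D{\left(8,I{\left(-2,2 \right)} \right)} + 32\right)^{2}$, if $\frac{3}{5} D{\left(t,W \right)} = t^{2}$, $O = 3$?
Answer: $\frac{173056}{9} \approx 19228.0$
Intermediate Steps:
$I{\left(y,m \right)} = 2$ ($I{\left(y,m \right)} = \frac{2}{3} \cdot 3 = 2$)
$D{\left(t,W \right)} = \frac{5 t^{2}}{3}$
$\left(D{\left(8,I{\left(-2,2 \right)} \right)} + 32\right)^{2} = \left(\frac{5 \cdot 8^{2}}{3} + 32\right)^{2} = \left(\frac{5}{3} \cdot 64 + 32\right)^{2} = \left(\frac{320}{3} + 32\right)^{2} = \left(\frac{416}{3}\right)^{2} = \frac{173056}{9}$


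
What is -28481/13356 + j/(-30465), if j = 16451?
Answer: -40273823/15070020 ≈ -2.6724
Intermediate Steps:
-28481/13356 + j/(-30465) = -28481/13356 + 16451/(-30465) = -28481*1/13356 + 16451*(-1/30465) = -28481/13356 - 16451/30465 = -40273823/15070020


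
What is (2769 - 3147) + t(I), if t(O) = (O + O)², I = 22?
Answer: 1558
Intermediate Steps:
t(O) = 4*O² (t(O) = (2*O)² = 4*O²)
(2769 - 3147) + t(I) = (2769 - 3147) + 4*22² = -378 + 4*484 = -378 + 1936 = 1558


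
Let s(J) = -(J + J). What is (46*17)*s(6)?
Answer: -9384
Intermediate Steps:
s(J) = -2*J
(46*17)*s(6) = (46*17)*(-2*6) = 782*(-12) = -9384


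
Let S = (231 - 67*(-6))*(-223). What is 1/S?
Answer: -1/141159 ≈ -7.0842e-6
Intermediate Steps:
S = -141159 (S = (231 + 402)*(-223) = 633*(-223) = -141159)
1/S = 1/(-141159) = -1/141159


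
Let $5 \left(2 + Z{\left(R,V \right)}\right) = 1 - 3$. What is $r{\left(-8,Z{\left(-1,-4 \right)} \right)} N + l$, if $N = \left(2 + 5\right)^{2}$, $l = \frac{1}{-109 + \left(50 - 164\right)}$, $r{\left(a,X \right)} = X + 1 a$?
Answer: $- \frac{568209}{1115} \approx -509.6$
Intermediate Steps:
$Z{\left(R,V \right)} = - \frac{12}{5}$ ($Z{\left(R,V \right)} = -2 + \frac{1 - 3}{5} = -2 + \frac{1}{5} \left(-2\right) = -2 - \frac{2}{5} = - \frac{12}{5}$)
$r{\left(a,X \right)} = X + a$
$l = - \frac{1}{223}$ ($l = \frac{1}{-109 + \left(50 - 164\right)} = \frac{1}{-109 - 114} = \frac{1}{-223} = - \frac{1}{223} \approx -0.0044843$)
$N = 49$ ($N = 7^{2} = 49$)
$r{\left(-8,Z{\left(-1,-4 \right)} \right)} N + l = \left(- \frac{12}{5} - 8\right) 49 - \frac{1}{223} = \left(- \frac{52}{5}\right) 49 - \frac{1}{223} = - \frac{2548}{5} - \frac{1}{223} = - \frac{568209}{1115}$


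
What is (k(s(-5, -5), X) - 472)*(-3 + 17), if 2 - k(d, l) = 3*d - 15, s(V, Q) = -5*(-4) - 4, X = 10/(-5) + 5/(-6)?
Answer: -7042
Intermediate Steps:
X = -17/6 (X = 10*(-⅕) + 5*(-⅙) = -2 - ⅚ = -17/6 ≈ -2.8333)
s(V, Q) = 16 (s(V, Q) = 20 - 4 = 16)
k(d, l) = 17 - 3*d (k(d, l) = 2 - (3*d - 15) = 2 - (-15 + 3*d) = 2 + (15 - 3*d) = 17 - 3*d)
(k(s(-5, -5), X) - 472)*(-3 + 17) = ((17 - 3*16) - 472)*(-3 + 17) = ((17 - 48) - 472)*14 = (-31 - 472)*14 = -503*14 = -7042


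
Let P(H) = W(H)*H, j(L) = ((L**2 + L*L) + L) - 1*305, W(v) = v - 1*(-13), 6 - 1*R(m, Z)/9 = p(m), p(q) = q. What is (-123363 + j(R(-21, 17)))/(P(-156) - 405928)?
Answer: 5327/383620 ≈ 0.013886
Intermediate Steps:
R(m, Z) = 54 - 9*m
W(v) = 13 + v (W(v) = v + 13 = 13 + v)
j(L) = -305 + L + 2*L**2 (j(L) = ((L**2 + L**2) + L) - 305 = (2*L**2 + L) - 305 = (L + 2*L**2) - 305 = -305 + L + 2*L**2)
P(H) = H*(13 + H) (P(H) = (13 + H)*H = H*(13 + H))
(-123363 + j(R(-21, 17)))/(P(-156) - 405928) = (-123363 + (-305 + (54 - 9*(-21)) + 2*(54 - 9*(-21))**2))/(-156*(13 - 156) - 405928) = (-123363 + (-305 + (54 + 189) + 2*(54 + 189)**2))/(-156*(-143) - 405928) = (-123363 + (-305 + 243 + 2*243**2))/(22308 - 405928) = (-123363 + (-305 + 243 + 2*59049))/(-383620) = (-123363 + (-305 + 243 + 118098))*(-1/383620) = (-123363 + 118036)*(-1/383620) = -5327*(-1/383620) = 5327/383620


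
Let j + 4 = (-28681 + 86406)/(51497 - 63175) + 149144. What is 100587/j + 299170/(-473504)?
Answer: 5861600553799/137442364204880 ≈ 0.042648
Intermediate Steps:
j = 1741599195/11678 (j = -4 + ((-28681 + 86406)/(51497 - 63175) + 149144) = -4 + (57725/(-11678) + 149144) = -4 + (57725*(-1/11678) + 149144) = -4 + (-57725/11678 + 149144) = -4 + 1741645907/11678 = 1741599195/11678 ≈ 1.4914e+5)
100587/j + 299170/(-473504) = 100587/(1741599195/11678) + 299170/(-473504) = 100587*(11678/1741599195) + 299170*(-1/473504) = 391551662/580533065 - 149585/236752 = 5861600553799/137442364204880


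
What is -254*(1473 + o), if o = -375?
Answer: -278892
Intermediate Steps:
-254*(1473 + o) = -254*(1473 - 375) = -254*1098 = -278892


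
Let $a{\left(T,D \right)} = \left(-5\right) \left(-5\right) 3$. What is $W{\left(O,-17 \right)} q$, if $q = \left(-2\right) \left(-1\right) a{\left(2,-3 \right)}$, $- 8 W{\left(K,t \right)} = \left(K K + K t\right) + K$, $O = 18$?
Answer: $-675$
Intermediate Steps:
$a{\left(T,D \right)} = 75$ ($a{\left(T,D \right)} = 25 \cdot 3 = 75$)
$W{\left(K,t \right)} = - \frac{K}{8} - \frac{K^{2}}{8} - \frac{K t}{8}$ ($W{\left(K,t \right)} = - \frac{\left(K K + K t\right) + K}{8} = - \frac{\left(K^{2} + K t\right) + K}{8} = - \frac{K + K^{2} + K t}{8} = - \frac{K}{8} - \frac{K^{2}}{8} - \frac{K t}{8}$)
$q = 150$ ($q = \left(-2\right) \left(-1\right) 75 = 2 \cdot 75 = 150$)
$W{\left(O,-17 \right)} q = \left(- \frac{1}{8}\right) 18 \left(1 + 18 - 17\right) 150 = \left(- \frac{1}{8}\right) 18 \cdot 2 \cdot 150 = \left(- \frac{9}{2}\right) 150 = -675$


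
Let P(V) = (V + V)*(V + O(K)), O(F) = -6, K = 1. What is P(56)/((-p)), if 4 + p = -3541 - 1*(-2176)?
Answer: 5600/1369 ≈ 4.0906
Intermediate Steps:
p = -1369 (p = -4 + (-3541 - 1*(-2176)) = -4 + (-3541 + 2176) = -4 - 1365 = -1369)
P(V) = 2*V*(-6 + V) (P(V) = (V + V)*(V - 6) = (2*V)*(-6 + V) = 2*V*(-6 + V))
P(56)/((-p)) = (2*56*(-6 + 56))/((-1*(-1369))) = (2*56*50)/1369 = 5600*(1/1369) = 5600/1369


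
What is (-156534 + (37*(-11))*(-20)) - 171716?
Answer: -320110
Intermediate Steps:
(-156534 + (37*(-11))*(-20)) - 171716 = (-156534 - 407*(-20)) - 171716 = (-156534 + 8140) - 171716 = -148394 - 171716 = -320110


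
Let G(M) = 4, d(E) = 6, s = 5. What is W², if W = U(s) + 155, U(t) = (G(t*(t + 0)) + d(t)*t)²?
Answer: 1718721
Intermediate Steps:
U(t) = (4 + 6*t)²
W = 1311 (W = 4*(2 + 3*5)² + 155 = 4*(2 + 15)² + 155 = 4*17² + 155 = 4*289 + 155 = 1156 + 155 = 1311)
W² = 1311² = 1718721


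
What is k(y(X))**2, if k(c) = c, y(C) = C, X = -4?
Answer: 16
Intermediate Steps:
k(y(X))**2 = (-4)**2 = 16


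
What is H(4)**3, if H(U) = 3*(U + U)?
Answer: 13824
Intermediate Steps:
H(U) = 6*U (H(U) = 3*(2*U) = 6*U)
H(4)**3 = (6*4)**3 = 24**3 = 13824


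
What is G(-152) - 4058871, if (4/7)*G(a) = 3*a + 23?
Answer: -16238515/4 ≈ -4.0596e+6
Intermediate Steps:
G(a) = 161/4 + 21*a/4 (G(a) = 7*(3*a + 23)/4 = 7*(23 + 3*a)/4 = 161/4 + 21*a/4)
G(-152) - 4058871 = (161/4 + (21/4)*(-152)) - 4058871 = (161/4 - 798) - 4058871 = -3031/4 - 4058871 = -16238515/4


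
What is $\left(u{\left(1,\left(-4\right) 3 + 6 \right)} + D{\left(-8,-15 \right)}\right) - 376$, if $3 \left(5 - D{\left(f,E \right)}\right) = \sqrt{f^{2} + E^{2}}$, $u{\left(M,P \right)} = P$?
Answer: $- \frac{1148}{3} \approx -382.67$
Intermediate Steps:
$D{\left(f,E \right)} = 5 - \frac{\sqrt{E^{2} + f^{2}}}{3}$ ($D{\left(f,E \right)} = 5 - \frac{\sqrt{f^{2} + E^{2}}}{3} = 5 - \frac{\sqrt{E^{2} + f^{2}}}{3}$)
$\left(u{\left(1,\left(-4\right) 3 + 6 \right)} + D{\left(-8,-15 \right)}\right) - 376 = \left(\left(\left(-4\right) 3 + 6\right) + \left(5 - \frac{\sqrt{\left(-15\right)^{2} + \left(-8\right)^{2}}}{3}\right)\right) - 376 = \left(\left(-12 + 6\right) + \left(5 - \frac{\sqrt{225 + 64}}{3}\right)\right) - 376 = \left(-6 + \left(5 - \frac{\sqrt{289}}{3}\right)\right) - 376 = \left(-6 + \left(5 - \frac{17}{3}\right)\right) - 376 = \left(-6 - \frac{2}{3}\right) - 376 = - \frac{20}{3} - 376 = - \frac{1148}{3}$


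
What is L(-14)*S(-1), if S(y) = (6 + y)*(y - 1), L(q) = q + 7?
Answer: 70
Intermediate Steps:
L(q) = 7 + q
S(y) = (-1 + y)*(6 + y) (S(y) = (6 + y)*(-1 + y) = (-1 + y)*(6 + y))
L(-14)*S(-1) = (7 - 14)*(-6 + (-1)² + 5*(-1)) = -7*(-6 + 1 - 5) = -7*(-10) = 70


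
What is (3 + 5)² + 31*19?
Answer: 653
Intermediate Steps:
(3 + 5)² + 31*19 = 8² + 589 = 64 + 589 = 653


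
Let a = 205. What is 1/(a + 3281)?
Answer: 1/3486 ≈ 0.00028686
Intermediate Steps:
1/(a + 3281) = 1/(205 + 3281) = 1/3486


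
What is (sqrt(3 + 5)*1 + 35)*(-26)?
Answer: -910 - 52*sqrt(2) ≈ -983.54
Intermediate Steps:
(sqrt(3 + 5)*1 + 35)*(-26) = (sqrt(8)*1 + 35)*(-26) = ((2*sqrt(2))*1 + 35)*(-26) = (2*sqrt(2) + 35)*(-26) = (35 + 2*sqrt(2))*(-26) = -910 - 52*sqrt(2)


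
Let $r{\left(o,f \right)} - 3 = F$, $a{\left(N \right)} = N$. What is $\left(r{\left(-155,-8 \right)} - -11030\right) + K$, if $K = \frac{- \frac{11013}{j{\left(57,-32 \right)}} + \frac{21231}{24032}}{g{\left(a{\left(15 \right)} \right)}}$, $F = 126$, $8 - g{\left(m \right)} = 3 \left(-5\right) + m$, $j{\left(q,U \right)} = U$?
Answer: $\frac{1076838349}{96128} \approx 11202.0$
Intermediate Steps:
$g{\left(m \right)} = 23 - m$ ($g{\left(m \right)} = 8 - \left(3 \left(-5\right) + m\right) = 8 - \left(-15 + m\right) = 23 - m$)
$r{\left(o,f \right)} = 129$ ($r{\left(o,f \right)} = 3 + 126 = 129$)
$K = \frac{4145997}{96128}$ ($K = \frac{- \frac{11013}{-32} + \frac{21231}{24032}}{23 - 15} = \frac{\left(-11013\right) \left(- \frac{1}{32}\right) + 21231 \cdot \frac{1}{24032}}{23 - 15} = \frac{\frac{11013}{32} + \frac{21231}{24032}}{8} = \frac{4145997}{12016} \cdot \frac{1}{8} = \frac{4145997}{96128} \approx 43.13$)
$\left(r{\left(-155,-8 \right)} - -11030\right) + K = \left(129 - -11030\right) + \frac{4145997}{96128} = \left(129 + 11030\right) + \frac{4145997}{96128} = 11159 + \frac{4145997}{96128} = \frac{1076838349}{96128}$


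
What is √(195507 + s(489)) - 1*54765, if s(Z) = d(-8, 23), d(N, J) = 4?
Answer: -54765 + √195511 ≈ -54323.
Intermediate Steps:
s(Z) = 4
√(195507 + s(489)) - 1*54765 = √(195507 + 4) - 1*54765 = √195511 - 54765 = -54765 + √195511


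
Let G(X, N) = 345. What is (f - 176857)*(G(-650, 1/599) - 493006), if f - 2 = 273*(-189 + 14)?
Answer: 110666440430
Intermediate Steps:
f = -47773 (f = 2 + 273*(-189 + 14) = 2 + 273*(-175) = 2 - 47775 = -47773)
(f - 176857)*(G(-650, 1/599) - 493006) = (-47773 - 176857)*(345 - 493006) = -224630*(-492661) = 110666440430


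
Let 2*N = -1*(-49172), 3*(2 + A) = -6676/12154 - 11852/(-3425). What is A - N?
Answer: -511747672982/20813725 ≈ -24587.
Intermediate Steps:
A = -21430132/20813725 (A = -2 + (-6676/12154 - 11852/(-3425))/3 = -2 + (-6676*1/12154 - 11852*(-1/3425))/3 = -2 + (-3338/6077 + 11852/3425)/3 = -2 + (⅓)*(60591954/20813725) = -2 + 20197318/20813725 = -21430132/20813725 ≈ -1.0296)
N = 24586 (N = (-1*(-49172))/2 = (½)*49172 = 24586)
A - N = -21430132/20813725 - 1*24586 = -21430132/20813725 - 24586 = -511747672982/20813725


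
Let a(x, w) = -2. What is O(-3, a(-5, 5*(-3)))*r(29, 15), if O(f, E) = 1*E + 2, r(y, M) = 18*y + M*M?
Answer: 0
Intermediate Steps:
r(y, M) = M**2 + 18*y (r(y, M) = 18*y + M**2 = M**2 + 18*y)
O(f, E) = 2 + E (O(f, E) = E + 2 = 2 + E)
O(-3, a(-5, 5*(-3)))*r(29, 15) = (2 - 2)*(15**2 + 18*29) = 0*(225 + 522) = 0*747 = 0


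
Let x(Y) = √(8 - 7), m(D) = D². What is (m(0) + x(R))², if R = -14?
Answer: 1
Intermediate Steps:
x(Y) = 1 (x(Y) = √1 = 1)
(m(0) + x(R))² = (0² + 1)² = (0 + 1)² = 1² = 1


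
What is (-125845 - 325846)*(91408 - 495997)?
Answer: 182749209999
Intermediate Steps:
(-125845 - 325846)*(91408 - 495997) = -451691*(-404589) = 182749209999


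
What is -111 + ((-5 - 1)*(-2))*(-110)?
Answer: -1431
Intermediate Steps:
-111 + ((-5 - 1)*(-2))*(-110) = -111 - 6*(-2)*(-110) = -111 + 12*(-110) = -111 - 1320 = -1431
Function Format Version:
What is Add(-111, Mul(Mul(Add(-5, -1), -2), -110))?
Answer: -1431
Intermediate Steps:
Add(-111, Mul(Mul(Add(-5, -1), -2), -110)) = Add(-111, Mul(Mul(-6, -2), -110)) = Add(-111, Mul(12, -110)) = Add(-111, -1320) = -1431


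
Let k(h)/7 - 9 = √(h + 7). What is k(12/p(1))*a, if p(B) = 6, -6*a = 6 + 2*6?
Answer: -252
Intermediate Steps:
a = -3 (a = -(6 + 2*6)/6 = -(6 + 12)/6 = -⅙*18 = -3)
k(h) = 63 + 7*√(7 + h) (k(h) = 63 + 7*√(h + 7) = 63 + 7*√(7 + h))
k(12/p(1))*a = (63 + 7*√(7 + 12/6))*(-3) = (63 + 7*√(7 + 12*(⅙)))*(-3) = (63 + 7*√(7 + 2))*(-3) = (63 + 7*√9)*(-3) = (63 + 7*3)*(-3) = (63 + 21)*(-3) = 84*(-3) = -252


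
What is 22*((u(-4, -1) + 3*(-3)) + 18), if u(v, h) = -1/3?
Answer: 572/3 ≈ 190.67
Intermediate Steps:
u(v, h) = -1/3 (u(v, h) = -1*1/3 = -1/3)
22*((u(-4, -1) + 3*(-3)) + 18) = 22*((-1/3 + 3*(-3)) + 18) = 22*((-1/3 - 9) + 18) = 22*(-28/3 + 18) = 22*(26/3) = 572/3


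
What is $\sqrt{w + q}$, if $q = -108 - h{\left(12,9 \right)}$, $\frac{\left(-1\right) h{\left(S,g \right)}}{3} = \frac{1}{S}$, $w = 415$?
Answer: $\frac{\sqrt{1229}}{2} \approx 17.529$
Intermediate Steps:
$h{\left(S,g \right)} = - \frac{3}{S}$
$q = - \frac{431}{4}$ ($q = -108 - - \frac{3}{12} = -108 - \left(-3\right) \frac{1}{12} = -108 - - \frac{1}{4} = -108 + \frac{1}{4} = - \frac{431}{4} \approx -107.75$)
$\sqrt{w + q} = \sqrt{415 - \frac{431}{4}} = \sqrt{\frac{1229}{4}} = \frac{\sqrt{1229}}{2}$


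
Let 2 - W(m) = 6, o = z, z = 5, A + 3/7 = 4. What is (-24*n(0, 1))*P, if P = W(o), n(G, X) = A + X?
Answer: 3072/7 ≈ 438.86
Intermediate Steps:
A = 25/7 (A = -3/7 + 4 = 25/7 ≈ 3.5714)
o = 5
W(m) = -4 (W(m) = 2 - 1*6 = 2 - 6 = -4)
n(G, X) = 25/7 + X
P = -4
(-24*n(0, 1))*P = -24*(25/7 + 1)*(-4) = -24*32/7*(-4) = -768/7*(-4) = 3072/7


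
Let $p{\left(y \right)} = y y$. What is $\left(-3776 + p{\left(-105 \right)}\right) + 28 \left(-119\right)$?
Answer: $3917$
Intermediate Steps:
$p{\left(y \right)} = y^{2}$
$\left(-3776 + p{\left(-105 \right)}\right) + 28 \left(-119\right) = \left(-3776 + \left(-105\right)^{2}\right) + 28 \left(-119\right) = \left(-3776 + 11025\right) - 3332 = 7249 - 3332 = 3917$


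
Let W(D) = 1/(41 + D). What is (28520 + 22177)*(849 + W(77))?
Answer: 5078977551/118 ≈ 4.3042e+7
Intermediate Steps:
(28520 + 22177)*(849 + W(77)) = (28520 + 22177)*(849 + 1/(41 + 77)) = 50697*(849 + 1/118) = 50697*(100183/118) = 5078977551/118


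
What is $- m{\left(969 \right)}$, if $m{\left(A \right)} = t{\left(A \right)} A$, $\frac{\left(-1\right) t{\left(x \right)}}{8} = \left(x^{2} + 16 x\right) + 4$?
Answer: $7399043688$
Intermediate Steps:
$t{\left(x \right)} = -32 - 128 x - 8 x^{2}$ ($t{\left(x \right)} = - 8 \left(\left(x^{2} + 16 x\right) + 4\right) = - 8 \left(4 + x^{2} + 16 x\right) = -32 - 128 x - 8 x^{2}$)
$m{\left(A \right)} = A \left(-32 - 128 A - 8 A^{2}\right)$ ($m{\left(A \right)} = \left(-32 - 128 A - 8 A^{2}\right) A = A \left(-32 - 128 A - 8 A^{2}\right)$)
$- m{\left(969 \right)} = - \left(-8\right) 969 \left(4 + 969^{2} + 16 \cdot 969\right) = - \left(-8\right) 969 \left(4 + 938961 + 15504\right) = - \left(-8\right) 969 \cdot 954469 = \left(-1\right) \left(-7399043688\right) = 7399043688$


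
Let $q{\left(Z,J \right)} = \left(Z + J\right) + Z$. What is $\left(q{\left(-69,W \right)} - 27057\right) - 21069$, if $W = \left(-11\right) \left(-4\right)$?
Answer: $-48220$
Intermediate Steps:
$W = 44$
$q{\left(Z,J \right)} = J + 2 Z$ ($q{\left(Z,J \right)} = \left(J + Z\right) + Z = J + 2 Z$)
$\left(q{\left(-69,W \right)} - 27057\right) - 21069 = \left(\left(44 + 2 \left(-69\right)\right) - 27057\right) - 21069 = \left(\left(44 - 138\right) - 27057\right) - 21069 = \left(-94 - 27057\right) - 21069 = -27151 - 21069 = -48220$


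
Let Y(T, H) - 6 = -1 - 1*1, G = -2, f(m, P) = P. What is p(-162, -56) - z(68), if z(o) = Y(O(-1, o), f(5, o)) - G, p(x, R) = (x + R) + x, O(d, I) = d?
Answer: -386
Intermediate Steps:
p(x, R) = R + 2*x (p(x, R) = (R + x) + x = R + 2*x)
Y(T, H) = 4 (Y(T, H) = 6 + (-1 - 1*1) = 6 + (-1 - 1) = 6 - 2 = 4)
z(o) = 6 (z(o) = 4 - 1*(-2) = 4 + 2 = 6)
p(-162, -56) - z(68) = (-56 + 2*(-162)) - 1*6 = (-56 - 324) - 6 = -380 - 6 = -386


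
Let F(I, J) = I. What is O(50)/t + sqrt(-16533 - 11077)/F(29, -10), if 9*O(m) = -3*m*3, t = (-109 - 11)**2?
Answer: -1/288 + I*sqrt(27610)/29 ≈ -0.0034722 + 5.7297*I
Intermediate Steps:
t = 14400 (t = (-120)**2 = 14400)
O(m) = -m (O(m) = (-3*m*3)/9 = (-9*m)/9 = -m)
O(50)/t + sqrt(-16533 - 11077)/F(29, -10) = -1*50/14400 + sqrt(-16533 - 11077)/29 = -50*1/14400 + sqrt(-27610)*(1/29) = -1/288 + (I*sqrt(27610))*(1/29) = -1/288 + I*sqrt(27610)/29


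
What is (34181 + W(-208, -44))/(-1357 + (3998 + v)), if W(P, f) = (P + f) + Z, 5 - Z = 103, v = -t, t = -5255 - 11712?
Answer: 11277/6536 ≈ 1.7254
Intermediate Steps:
t = -16967
v = 16967 (v = -1*(-16967) = 16967)
Z = -98 (Z = 5 - 1*103 = 5 - 103 = -98)
W(P, f) = -98 + P + f (W(P, f) = (P + f) - 98 = -98 + P + f)
(34181 + W(-208, -44))/(-1357 + (3998 + v)) = (34181 + (-98 - 208 - 44))/(-1357 + (3998 + 16967)) = (34181 - 350)/(-1357 + 20965) = 33831/19608 = 33831*(1/19608) = 11277/6536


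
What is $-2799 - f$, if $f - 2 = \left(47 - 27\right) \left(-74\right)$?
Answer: $-1321$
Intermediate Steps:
$f = -1478$ ($f = 2 + \left(47 - 27\right) \left(-74\right) = 2 + 20 \left(-74\right) = 2 - 1480 = -1478$)
$-2799 - f = -2799 - -1478 = -2799 + 1478 = -1321$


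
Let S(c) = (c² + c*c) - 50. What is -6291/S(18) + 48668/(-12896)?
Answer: -1059925/74152 ≈ -14.294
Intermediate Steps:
S(c) = -50 + 2*c² (S(c) = (c² + c²) - 50 = 2*c² - 50 = -50 + 2*c²)
-6291/S(18) + 48668/(-12896) = -6291/(-50 + 2*18²) + 48668/(-12896) = -6291/(-50 + 2*324) + 48668*(-1/12896) = -6291/(-50 + 648) - 12167/3224 = -6291/598 - 12167/3224 = -1059925/74152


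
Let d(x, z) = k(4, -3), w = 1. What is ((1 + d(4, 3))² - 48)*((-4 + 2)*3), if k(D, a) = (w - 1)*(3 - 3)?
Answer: 282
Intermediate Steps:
k(D, a) = 0 (k(D, a) = (1 - 1)*(3 - 3) = 0*0 = 0)
d(x, z) = 0
((1 + d(4, 3))² - 48)*((-4 + 2)*3) = ((1 + 0)² - 48)*((-4 + 2)*3) = (1² - 48)*(-2*3) = (1 - 48)*(-6) = -47*(-6) = 282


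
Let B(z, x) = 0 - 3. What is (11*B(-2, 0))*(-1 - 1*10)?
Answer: 363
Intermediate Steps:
B(z, x) = -3
(11*B(-2, 0))*(-1 - 1*10) = (11*(-3))*(-1 - 1*10) = -33*(-1 - 10) = -33*(-11) = 363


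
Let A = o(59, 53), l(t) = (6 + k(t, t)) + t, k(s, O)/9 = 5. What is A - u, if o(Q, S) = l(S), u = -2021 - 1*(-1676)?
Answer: 449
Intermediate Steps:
k(s, O) = 45 (k(s, O) = 9*5 = 45)
l(t) = 51 + t (l(t) = (6 + 45) + t = 51 + t)
u = -345 (u = -2021 + 1676 = -345)
o(Q, S) = 51 + S
A = 104 (A = 51 + 53 = 104)
A - u = 104 - 1*(-345) = 104 + 345 = 449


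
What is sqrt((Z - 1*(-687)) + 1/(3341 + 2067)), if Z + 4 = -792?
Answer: I*sqrt(1178942)/104 ≈ 10.44*I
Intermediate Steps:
Z = -796 (Z = -4 - 792 = -796)
sqrt((Z - 1*(-687)) + 1/(3341 + 2067)) = sqrt((-796 - 1*(-687)) + 1/(3341 + 2067)) = sqrt((-796 + 687) + 1/5408) = sqrt(-109 + 1/5408) = sqrt(-589471/5408) = I*sqrt(1178942)/104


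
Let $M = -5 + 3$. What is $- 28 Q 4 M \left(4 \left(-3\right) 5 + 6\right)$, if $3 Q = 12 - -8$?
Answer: $-80640$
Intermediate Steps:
$Q = \frac{20}{3}$ ($Q = \frac{12 - -8}{3} = \frac{12 + 8}{3} = \frac{1}{3} \cdot 20 = \frac{20}{3} \approx 6.6667$)
$M = -2$
$- 28 Q 4 M \left(4 \left(-3\right) 5 + 6\right) = - 28 \cdot \frac{20}{3} \cdot 4 \left(- 2 \left(4 \left(-3\right) 5 + 6\right)\right) = \left(-28\right) \frac{80}{3} \left(- 2 \left(\left(-12\right) 5 + 6\right)\right) = - \frac{2240 \left(- 2 \left(-60 + 6\right)\right)}{3} = - \frac{2240 \left(\left(-2\right) \left(-54\right)\right)}{3} = \left(- \frac{2240}{3}\right) 108 = -80640$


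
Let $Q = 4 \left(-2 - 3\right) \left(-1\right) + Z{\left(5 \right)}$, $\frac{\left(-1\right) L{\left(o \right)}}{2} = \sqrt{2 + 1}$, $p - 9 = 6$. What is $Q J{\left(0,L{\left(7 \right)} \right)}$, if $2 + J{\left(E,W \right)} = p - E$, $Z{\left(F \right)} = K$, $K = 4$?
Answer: $312$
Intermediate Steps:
$p = 15$ ($p = 9 + 6 = 15$)
$L{\left(o \right)} = - 2 \sqrt{3}$ ($L{\left(o \right)} = - 2 \sqrt{2 + 1} = - 2 \sqrt{3}$)
$Z{\left(F \right)} = 4$
$J{\left(E,W \right)} = 13 - E$ ($J{\left(E,W \right)} = -2 - \left(-15 + E\right) = 13 - E$)
$Q = 24$ ($Q = 4 \left(-2 - 3\right) \left(-1\right) + 4 = 4 \left(-5\right) \left(-1\right) + 4 = \left(-20\right) \left(-1\right) + 4 = 20 + 4 = 24$)
$Q J{\left(0,L{\left(7 \right)} \right)} = 24 \left(13 - 0\right) = 24 \left(13 + 0\right) = 24 \cdot 13 = 312$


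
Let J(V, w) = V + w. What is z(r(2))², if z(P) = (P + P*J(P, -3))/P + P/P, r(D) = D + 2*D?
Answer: 25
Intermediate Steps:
r(D) = 3*D
z(P) = 1 + (P + P*(-3 + P))/P (z(P) = (P + P*(P - 3))/P + P/P = (P + P*(-3 + P))/P + 1 = 1 + (P + P*(-3 + P))/P)
z(r(2))² = (-1 + 3*2)² = (-1 + 6)² = 5² = 25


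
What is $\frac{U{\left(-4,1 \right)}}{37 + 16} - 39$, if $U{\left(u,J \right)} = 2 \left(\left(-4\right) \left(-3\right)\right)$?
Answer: $- \frac{2043}{53} \approx -38.547$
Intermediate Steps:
$U{\left(u,J \right)} = 24$ ($U{\left(u,J \right)} = 2 \cdot 12 = 24$)
$\frac{U{\left(-4,1 \right)}}{37 + 16} - 39 = \frac{24}{37 + 16} - 39 = \frac{24}{53} - 39 = - \frac{2043}{53}$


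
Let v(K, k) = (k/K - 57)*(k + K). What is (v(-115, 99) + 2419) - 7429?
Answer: -469686/115 ≈ -4084.2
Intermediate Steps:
v(K, k) = (-57 + k/K)*(K + k)
(v(-115, 99) + 2419) - 7429 = ((-57*(-115) - 56*99 + 99**2/(-115)) + 2419) - 7429 = ((6555 - 5544 - 1/115*9801) + 2419) - 7429 = ((6555 - 5544 - 9801/115) + 2419) - 7429 = (106464/115 + 2419) - 7429 = 384649/115 - 7429 = -469686/115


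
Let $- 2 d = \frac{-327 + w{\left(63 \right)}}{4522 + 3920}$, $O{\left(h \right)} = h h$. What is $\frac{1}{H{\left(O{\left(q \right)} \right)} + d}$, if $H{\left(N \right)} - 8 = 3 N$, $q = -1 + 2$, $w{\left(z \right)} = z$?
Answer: $\frac{1407}{15499} \approx 0.09078$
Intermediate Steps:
$q = 1$
$O{\left(h \right)} = h^{2}$
$H{\left(N \right)} = 8 + 3 N$
$d = \frac{22}{1407}$ ($d = - \frac{\left(-327 + 63\right) \frac{1}{4522 + 3920}}{2} = - \frac{\left(-264\right) \frac{1}{8442}}{2} = \left(- \frac{1}{2}\right) \left(- \frac{44}{1407}\right) = \frac{22}{1407} \approx 0.015636$)
$\frac{1}{H{\left(O{\left(q \right)} \right)} + d} = \frac{1}{\left(8 + 3 \cdot 1^{2}\right) + \frac{22}{1407}} = \frac{1}{\left(8 + 3 \cdot 1\right) + \frac{22}{1407}} = \frac{1}{\left(8 + 3\right) + \frac{22}{1407}} = \frac{1}{11 + \frac{22}{1407}} = \frac{1}{\frac{15499}{1407}} = \frac{1407}{15499}$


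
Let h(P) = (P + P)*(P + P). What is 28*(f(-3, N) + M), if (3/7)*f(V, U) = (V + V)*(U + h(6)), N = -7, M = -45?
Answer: -54964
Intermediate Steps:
h(P) = 4*P**2 (h(P) = (2*P)*(2*P) = 4*P**2)
f(V, U) = 14*V*(144 + U)/3 (f(V, U) = 7*((V + V)*(U + 4*6**2))/3 = 7*((2*V)*(U + 4*36))/3 = 7*((2*V)*(U + 144))/3 = 7*((2*V)*(144 + U))/3 = 7*(2*V*(144 + U))/3 = 14*V*(144 + U)/3)
28*(f(-3, N) + M) = 28*((14/3)*(-3)*(144 - 7) - 45) = 28*((14/3)*(-3)*137 - 45) = 28*(-1918 - 45) = 28*(-1963) = -54964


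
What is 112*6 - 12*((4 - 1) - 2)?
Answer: 660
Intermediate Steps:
112*6 - 12*((4 - 1) - 2) = 672 - 12*(3 - 2) = 672 - 12*1 = 672 - 12 = 660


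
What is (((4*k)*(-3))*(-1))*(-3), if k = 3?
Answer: -108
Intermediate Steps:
(((4*k)*(-3))*(-1))*(-3) = (((4*3)*(-3))*(-1))*(-3) = ((12*(-3))*(-1))*(-3) = -36*(-1)*(-3) = 36*(-3) = -108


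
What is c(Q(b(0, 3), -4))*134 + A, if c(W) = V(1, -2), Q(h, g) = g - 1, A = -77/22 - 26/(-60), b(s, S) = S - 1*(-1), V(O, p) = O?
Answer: 1964/15 ≈ 130.93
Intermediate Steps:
b(s, S) = 1 + S (b(s, S) = S + 1 = 1 + S)
A = -46/15 (A = -77*1/22 - 26*(-1/60) = -7/2 + 13/30 = -46/15 ≈ -3.0667)
Q(h, g) = -1 + g
c(W) = 1
c(Q(b(0, 3), -4))*134 + A = 1*134 - 46/15 = 134 - 46/15 = 1964/15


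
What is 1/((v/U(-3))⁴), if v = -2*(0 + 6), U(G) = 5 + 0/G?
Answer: 625/20736 ≈ 0.030141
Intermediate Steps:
U(G) = 5 (U(G) = 5 + 0 = 5)
v = -12 (v = -2*6 = -12)
1/((v/U(-3))⁴) = 1/((-12/5)⁴) = 1/(20736/625) = 625/20736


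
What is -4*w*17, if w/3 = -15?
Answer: 3060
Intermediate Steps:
w = -45 (w = 3*(-15) = -45)
-4*w*17 = -4*(-45)*17 = 180*17 = 3060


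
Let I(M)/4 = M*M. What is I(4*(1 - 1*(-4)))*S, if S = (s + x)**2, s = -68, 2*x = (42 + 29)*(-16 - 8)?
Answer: 1354240000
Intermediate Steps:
x = -852 (x = ((42 + 29)*(-16 - 8))/2 = (71*(-24))/2 = (1/2)*(-1704) = -852)
I(M) = 4*M**2 (I(M) = 4*(M*M) = 4*M**2)
S = 846400 (S = (-68 - 852)**2 = (-920)**2 = 846400)
I(4*(1 - 1*(-4)))*S = (4*(4*(1 - 1*(-4)))**2)*846400 = (4*(4*(1 + 4))**2)*846400 = (4*(4*5)**2)*846400 = (4*20**2)*846400 = (4*400)*846400 = 1600*846400 = 1354240000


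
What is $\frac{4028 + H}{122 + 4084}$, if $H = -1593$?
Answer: $\frac{2435}{4206} \approx 0.57893$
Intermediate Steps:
$\frac{4028 + H}{122 + 4084} = \frac{4028 - 1593}{122 + 4084} = \frac{2435}{4206}$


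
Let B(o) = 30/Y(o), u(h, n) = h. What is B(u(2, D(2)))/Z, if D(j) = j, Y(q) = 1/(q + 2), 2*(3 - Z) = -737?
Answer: 240/743 ≈ 0.32301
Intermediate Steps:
Z = 743/2 (Z = 3 - 1/2*(-737) = 3 + 737/2 = 743/2 ≈ 371.50)
Y(q) = 1/(2 + q)
B(o) = 60 + 30*o (B(o) = 30/(1/(2 + o)) = 30*(2 + o) = 60 + 30*o)
B(u(2, D(2)))/Z = (60 + 30*2)/(743/2) = (60 + 60)*(2/743) = 120*(2/743) = 240/743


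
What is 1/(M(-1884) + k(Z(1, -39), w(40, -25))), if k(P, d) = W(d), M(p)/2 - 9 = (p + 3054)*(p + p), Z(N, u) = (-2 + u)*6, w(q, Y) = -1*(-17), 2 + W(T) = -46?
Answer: -1/8817150 ≈ -1.1342e-7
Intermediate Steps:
W(T) = -48 (W(T) = -2 - 46 = -48)
w(q, Y) = 17
Z(N, u) = -12 + 6*u
M(p) = 18 + 4*p*(3054 + p) (M(p) = 18 + 2*((p + 3054)*(p + p)) = 18 + 2*((3054 + p)*(2*p)) = 18 + 2*(2*p*(3054 + p)) = 18 + 4*p*(3054 + p))
k(P, d) = -48
1/(M(-1884) + k(Z(1, -39), w(40, -25))) = 1/((18 + 4*(-1884)**2 + 12216*(-1884)) - 48) = 1/((18 + 4*3549456 - 23014944) - 48) = 1/((18 + 14197824 - 23014944) - 48) = 1/(-8817102 - 48) = 1/(-8817150) = -1/8817150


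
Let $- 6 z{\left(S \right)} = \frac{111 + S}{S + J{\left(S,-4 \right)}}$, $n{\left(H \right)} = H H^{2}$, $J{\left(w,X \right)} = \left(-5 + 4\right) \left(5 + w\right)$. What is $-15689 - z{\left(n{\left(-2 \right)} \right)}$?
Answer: $- \frac{470773}{30} \approx -15692.0$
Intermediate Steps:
$J{\left(w,X \right)} = -5 - w$ ($J{\left(w,X \right)} = - (5 + w) = -5 - w$)
$n{\left(H \right)} = H^{3}$
$z{\left(S \right)} = \frac{37}{10} + \frac{S}{30}$ ($z{\left(S \right)} = - \frac{\left(111 + S\right) \frac{1}{S - \left(5 + S\right)}}{6} = - \frac{\left(111 + S\right) \frac{1}{-5}}{6} = - \frac{\left(111 + S\right) \left(- \frac{1}{5}\right)}{6} = - \frac{- \frac{111}{5} - \frac{S}{5}}{6} = \frac{37}{10} + \frac{S}{30}$)
$-15689 - z{\left(n{\left(-2 \right)} \right)} = -15689 - \left(\frac{37}{10} + \frac{\left(-2\right)^{3}}{30}\right) = -15689 - \left(\frac{37}{10} + \frac{1}{30} \left(-8\right)\right) = -15689 - \left(\frac{37}{10} - \frac{4}{15}\right) = -15689 - \frac{103}{30} = - \frac{470773}{30}$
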